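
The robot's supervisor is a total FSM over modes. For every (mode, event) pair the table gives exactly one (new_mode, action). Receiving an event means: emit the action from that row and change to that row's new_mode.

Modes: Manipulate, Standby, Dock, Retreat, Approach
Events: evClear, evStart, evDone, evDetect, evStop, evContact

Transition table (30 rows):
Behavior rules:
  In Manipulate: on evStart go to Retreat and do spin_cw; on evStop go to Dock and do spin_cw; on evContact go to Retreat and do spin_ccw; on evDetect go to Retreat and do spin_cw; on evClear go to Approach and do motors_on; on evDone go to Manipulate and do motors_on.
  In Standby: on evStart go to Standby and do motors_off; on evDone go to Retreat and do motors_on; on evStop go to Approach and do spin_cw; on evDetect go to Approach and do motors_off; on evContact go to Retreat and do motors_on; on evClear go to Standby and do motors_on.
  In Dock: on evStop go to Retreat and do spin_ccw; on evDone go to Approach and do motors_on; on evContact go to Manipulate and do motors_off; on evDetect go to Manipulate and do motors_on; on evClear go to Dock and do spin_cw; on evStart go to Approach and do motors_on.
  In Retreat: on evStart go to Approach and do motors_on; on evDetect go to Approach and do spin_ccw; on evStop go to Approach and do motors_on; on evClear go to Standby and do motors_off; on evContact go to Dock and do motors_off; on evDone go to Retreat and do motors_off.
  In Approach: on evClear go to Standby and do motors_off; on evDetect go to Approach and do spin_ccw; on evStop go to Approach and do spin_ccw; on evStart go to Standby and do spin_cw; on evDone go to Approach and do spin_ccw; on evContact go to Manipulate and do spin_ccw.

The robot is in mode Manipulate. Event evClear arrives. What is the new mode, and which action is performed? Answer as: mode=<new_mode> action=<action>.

mode=Approach action=motors_on

current mode = Manipulate; filter table to that mode:
  (Manipulate, evStart) → (Retreat, spin_cw)
  (Manipulate, evStop) → (Dock, spin_cw)
  (Manipulate, evContact) → (Retreat, spin_ccw)
  (Manipulate, evDetect) → (Retreat, spin_cw)
  (Manipulate, evClear) → (Approach, motors_on)  ← event matches
  (Manipulate, evDone) → (Manipulate, motors_on)
event = evClear selects (Approach, motors_on)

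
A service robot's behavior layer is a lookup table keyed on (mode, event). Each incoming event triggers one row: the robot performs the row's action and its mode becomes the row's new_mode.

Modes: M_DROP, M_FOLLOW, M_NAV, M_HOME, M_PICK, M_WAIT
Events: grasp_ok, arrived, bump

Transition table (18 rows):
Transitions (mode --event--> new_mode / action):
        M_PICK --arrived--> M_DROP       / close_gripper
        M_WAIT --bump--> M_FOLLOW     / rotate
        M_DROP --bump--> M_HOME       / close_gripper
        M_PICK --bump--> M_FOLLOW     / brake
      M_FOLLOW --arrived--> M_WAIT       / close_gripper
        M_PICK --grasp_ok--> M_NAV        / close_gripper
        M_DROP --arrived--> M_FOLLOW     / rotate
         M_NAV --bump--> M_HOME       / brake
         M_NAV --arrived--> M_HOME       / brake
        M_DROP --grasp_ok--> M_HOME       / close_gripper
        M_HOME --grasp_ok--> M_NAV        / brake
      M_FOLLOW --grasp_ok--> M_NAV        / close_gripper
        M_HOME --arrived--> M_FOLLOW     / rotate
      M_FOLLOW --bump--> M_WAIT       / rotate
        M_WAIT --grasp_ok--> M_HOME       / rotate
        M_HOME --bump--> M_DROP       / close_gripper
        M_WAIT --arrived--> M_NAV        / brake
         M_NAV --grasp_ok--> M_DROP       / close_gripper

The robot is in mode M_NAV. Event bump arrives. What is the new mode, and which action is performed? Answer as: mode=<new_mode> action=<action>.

current mode = M_NAV; filter table to that mode:
  (M_NAV, bump) → (M_HOME, brake)  ← event matches
  (M_NAV, arrived) → (M_HOME, brake)
  (M_NAV, grasp_ok) → (M_DROP, close_gripper)
event = bump selects (M_HOME, brake)

mode=M_HOME action=brake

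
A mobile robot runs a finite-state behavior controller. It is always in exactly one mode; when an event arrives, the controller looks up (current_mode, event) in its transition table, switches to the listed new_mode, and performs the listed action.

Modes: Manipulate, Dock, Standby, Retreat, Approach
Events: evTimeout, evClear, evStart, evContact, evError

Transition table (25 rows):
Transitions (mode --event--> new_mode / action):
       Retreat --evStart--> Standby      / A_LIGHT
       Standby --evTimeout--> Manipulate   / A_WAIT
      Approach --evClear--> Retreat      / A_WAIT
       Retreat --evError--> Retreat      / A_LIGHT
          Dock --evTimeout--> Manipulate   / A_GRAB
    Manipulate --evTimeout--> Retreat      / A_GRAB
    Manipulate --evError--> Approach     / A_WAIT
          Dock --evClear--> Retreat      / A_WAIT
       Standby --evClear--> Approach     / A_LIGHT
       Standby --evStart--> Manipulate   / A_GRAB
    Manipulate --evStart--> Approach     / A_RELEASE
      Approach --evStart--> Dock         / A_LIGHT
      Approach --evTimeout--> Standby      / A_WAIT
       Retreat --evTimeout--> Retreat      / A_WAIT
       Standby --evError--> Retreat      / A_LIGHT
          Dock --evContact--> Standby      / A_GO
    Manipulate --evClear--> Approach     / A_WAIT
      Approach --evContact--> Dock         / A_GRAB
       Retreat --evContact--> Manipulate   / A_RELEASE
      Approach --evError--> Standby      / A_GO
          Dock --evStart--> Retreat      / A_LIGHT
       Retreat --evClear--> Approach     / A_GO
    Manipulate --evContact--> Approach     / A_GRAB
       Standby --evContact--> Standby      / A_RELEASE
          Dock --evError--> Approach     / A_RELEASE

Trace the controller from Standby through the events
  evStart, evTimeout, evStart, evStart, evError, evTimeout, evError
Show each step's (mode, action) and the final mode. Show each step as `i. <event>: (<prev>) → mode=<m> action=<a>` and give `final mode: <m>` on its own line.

1. evStart: (Standby) → mode=Manipulate action=A_GRAB
2. evTimeout: (Manipulate) → mode=Retreat action=A_GRAB
3. evStart: (Retreat) → mode=Standby action=A_LIGHT
4. evStart: (Standby) → mode=Manipulate action=A_GRAB
5. evError: (Manipulate) → mode=Approach action=A_WAIT
6. evTimeout: (Approach) → mode=Standby action=A_WAIT
7. evError: (Standby) → mode=Retreat action=A_LIGHT

final mode: Retreat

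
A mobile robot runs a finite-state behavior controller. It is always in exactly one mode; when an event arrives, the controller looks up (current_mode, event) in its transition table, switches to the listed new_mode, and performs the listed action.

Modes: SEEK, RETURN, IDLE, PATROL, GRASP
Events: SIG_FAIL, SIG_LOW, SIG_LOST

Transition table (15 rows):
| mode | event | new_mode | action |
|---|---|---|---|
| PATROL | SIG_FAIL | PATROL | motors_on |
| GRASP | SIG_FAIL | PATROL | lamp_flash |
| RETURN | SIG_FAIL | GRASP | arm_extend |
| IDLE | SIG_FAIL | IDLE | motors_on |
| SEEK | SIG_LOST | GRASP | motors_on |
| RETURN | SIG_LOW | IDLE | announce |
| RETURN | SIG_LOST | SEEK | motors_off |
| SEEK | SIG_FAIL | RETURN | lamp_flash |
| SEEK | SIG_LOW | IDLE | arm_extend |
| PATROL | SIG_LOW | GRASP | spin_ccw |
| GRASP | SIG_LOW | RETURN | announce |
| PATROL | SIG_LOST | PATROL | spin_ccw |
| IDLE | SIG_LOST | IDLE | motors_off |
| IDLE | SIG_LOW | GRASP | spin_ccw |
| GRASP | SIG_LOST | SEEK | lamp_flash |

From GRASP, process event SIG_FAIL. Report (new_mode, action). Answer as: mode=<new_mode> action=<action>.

current mode = GRASP; filter table to that mode:
  (GRASP, SIG_FAIL) → (PATROL, lamp_flash)  ← event matches
  (GRASP, SIG_LOW) → (RETURN, announce)
  (GRASP, SIG_LOST) → (SEEK, lamp_flash)
event = SIG_FAIL selects (PATROL, lamp_flash)

mode=PATROL action=lamp_flash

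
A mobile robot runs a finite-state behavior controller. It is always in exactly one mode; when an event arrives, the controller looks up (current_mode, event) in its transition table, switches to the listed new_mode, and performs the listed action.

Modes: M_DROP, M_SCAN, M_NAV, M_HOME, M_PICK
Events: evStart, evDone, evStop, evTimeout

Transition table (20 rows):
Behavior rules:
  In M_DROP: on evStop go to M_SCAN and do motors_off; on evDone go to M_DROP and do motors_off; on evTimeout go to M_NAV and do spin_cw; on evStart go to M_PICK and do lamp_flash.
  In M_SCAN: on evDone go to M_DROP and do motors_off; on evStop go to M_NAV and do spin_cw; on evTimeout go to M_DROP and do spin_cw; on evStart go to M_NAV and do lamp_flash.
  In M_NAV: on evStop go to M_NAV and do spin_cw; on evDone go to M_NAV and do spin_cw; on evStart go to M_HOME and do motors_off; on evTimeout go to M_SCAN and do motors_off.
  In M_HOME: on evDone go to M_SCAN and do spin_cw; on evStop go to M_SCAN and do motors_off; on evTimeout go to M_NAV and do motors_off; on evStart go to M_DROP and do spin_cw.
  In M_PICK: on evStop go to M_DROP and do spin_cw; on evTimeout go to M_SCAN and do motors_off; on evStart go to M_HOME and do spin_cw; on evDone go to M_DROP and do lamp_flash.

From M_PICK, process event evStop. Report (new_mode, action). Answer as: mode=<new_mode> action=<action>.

mode=M_DROP action=spin_cw

current mode = M_PICK; filter table to that mode:
  (M_PICK, evStop) → (M_DROP, spin_cw)  ← event matches
  (M_PICK, evTimeout) → (M_SCAN, motors_off)
  (M_PICK, evStart) → (M_HOME, spin_cw)
  (M_PICK, evDone) → (M_DROP, lamp_flash)
event = evStop selects (M_DROP, spin_cw)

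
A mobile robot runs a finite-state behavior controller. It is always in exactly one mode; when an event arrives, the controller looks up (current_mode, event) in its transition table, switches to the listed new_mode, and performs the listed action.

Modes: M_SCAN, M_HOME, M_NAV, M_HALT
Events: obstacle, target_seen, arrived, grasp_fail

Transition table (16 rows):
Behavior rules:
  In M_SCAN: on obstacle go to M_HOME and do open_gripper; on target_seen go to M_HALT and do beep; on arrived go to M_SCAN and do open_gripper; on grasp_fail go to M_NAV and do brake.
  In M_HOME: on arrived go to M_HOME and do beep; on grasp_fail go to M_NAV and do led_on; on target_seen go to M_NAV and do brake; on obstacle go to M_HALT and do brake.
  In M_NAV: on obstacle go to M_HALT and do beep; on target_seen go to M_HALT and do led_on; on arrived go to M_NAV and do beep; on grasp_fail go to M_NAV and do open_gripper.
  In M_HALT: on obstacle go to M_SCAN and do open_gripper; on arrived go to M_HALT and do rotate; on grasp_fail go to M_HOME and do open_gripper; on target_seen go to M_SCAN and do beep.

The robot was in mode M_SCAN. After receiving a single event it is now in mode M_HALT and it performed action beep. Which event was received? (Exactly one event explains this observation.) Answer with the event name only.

target_seen

try obstacle: (M_SCAN, obstacle) → (M_HOME, open_gripper)
try target_seen: (M_SCAN, target_seen) → (M_HALT, beep)  ← matches
try arrived: (M_SCAN, arrived) → (M_SCAN, open_gripper)
try grasp_fail: (M_SCAN, grasp_fail) → (M_NAV, brake)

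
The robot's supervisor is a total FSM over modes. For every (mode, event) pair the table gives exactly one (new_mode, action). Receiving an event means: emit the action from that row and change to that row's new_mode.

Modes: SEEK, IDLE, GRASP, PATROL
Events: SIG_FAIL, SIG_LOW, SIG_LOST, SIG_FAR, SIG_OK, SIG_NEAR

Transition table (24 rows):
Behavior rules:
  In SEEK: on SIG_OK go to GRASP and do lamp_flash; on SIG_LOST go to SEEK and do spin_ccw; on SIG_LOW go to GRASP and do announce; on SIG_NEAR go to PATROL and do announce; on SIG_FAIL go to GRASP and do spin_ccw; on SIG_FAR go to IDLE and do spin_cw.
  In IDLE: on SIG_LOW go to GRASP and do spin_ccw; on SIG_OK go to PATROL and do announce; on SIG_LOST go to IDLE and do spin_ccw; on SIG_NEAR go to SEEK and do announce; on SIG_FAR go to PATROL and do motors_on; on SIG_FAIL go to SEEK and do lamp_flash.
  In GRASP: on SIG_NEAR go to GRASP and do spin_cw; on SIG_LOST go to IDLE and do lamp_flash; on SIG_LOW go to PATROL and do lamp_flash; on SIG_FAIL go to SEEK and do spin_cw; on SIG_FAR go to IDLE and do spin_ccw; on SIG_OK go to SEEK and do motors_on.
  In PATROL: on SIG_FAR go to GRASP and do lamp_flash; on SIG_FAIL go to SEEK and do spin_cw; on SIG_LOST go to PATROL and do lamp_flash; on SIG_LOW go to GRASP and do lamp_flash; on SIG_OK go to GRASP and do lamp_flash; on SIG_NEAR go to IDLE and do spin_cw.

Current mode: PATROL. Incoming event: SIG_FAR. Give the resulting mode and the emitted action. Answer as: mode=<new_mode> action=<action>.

current mode = PATROL; filter table to that mode:
  (PATROL, SIG_FAR) → (GRASP, lamp_flash)  ← event matches
  (PATROL, SIG_FAIL) → (SEEK, spin_cw)
  (PATROL, SIG_LOST) → (PATROL, lamp_flash)
  (PATROL, SIG_LOW) → (GRASP, lamp_flash)
  (PATROL, SIG_OK) → (GRASP, lamp_flash)
  (PATROL, SIG_NEAR) → (IDLE, spin_cw)
event = SIG_FAR selects (GRASP, lamp_flash)

mode=GRASP action=lamp_flash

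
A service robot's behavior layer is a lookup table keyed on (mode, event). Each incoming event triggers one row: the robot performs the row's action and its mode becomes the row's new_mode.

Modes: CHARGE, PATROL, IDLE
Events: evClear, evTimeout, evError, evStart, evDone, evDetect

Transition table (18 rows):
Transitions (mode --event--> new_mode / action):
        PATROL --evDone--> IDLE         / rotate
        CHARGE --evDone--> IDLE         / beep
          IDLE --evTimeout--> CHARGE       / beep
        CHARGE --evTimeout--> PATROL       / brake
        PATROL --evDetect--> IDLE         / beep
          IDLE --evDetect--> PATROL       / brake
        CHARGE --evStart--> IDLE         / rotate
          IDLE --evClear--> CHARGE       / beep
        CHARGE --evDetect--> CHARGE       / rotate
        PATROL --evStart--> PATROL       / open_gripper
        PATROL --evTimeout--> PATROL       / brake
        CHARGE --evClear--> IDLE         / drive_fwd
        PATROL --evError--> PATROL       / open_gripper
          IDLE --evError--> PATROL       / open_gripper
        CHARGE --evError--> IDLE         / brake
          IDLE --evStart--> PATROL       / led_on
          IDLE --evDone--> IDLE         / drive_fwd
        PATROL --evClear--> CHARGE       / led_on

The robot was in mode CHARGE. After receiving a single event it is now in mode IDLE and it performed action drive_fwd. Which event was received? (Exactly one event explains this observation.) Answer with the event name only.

try evClear: (CHARGE, evClear) → (IDLE, drive_fwd)  ← matches
try evTimeout: (CHARGE, evTimeout) → (PATROL, brake)
try evError: (CHARGE, evError) → (IDLE, brake)
try evStart: (CHARGE, evStart) → (IDLE, rotate)
try evDone: (CHARGE, evDone) → (IDLE, beep)
try evDetect: (CHARGE, evDetect) → (CHARGE, rotate)

evClear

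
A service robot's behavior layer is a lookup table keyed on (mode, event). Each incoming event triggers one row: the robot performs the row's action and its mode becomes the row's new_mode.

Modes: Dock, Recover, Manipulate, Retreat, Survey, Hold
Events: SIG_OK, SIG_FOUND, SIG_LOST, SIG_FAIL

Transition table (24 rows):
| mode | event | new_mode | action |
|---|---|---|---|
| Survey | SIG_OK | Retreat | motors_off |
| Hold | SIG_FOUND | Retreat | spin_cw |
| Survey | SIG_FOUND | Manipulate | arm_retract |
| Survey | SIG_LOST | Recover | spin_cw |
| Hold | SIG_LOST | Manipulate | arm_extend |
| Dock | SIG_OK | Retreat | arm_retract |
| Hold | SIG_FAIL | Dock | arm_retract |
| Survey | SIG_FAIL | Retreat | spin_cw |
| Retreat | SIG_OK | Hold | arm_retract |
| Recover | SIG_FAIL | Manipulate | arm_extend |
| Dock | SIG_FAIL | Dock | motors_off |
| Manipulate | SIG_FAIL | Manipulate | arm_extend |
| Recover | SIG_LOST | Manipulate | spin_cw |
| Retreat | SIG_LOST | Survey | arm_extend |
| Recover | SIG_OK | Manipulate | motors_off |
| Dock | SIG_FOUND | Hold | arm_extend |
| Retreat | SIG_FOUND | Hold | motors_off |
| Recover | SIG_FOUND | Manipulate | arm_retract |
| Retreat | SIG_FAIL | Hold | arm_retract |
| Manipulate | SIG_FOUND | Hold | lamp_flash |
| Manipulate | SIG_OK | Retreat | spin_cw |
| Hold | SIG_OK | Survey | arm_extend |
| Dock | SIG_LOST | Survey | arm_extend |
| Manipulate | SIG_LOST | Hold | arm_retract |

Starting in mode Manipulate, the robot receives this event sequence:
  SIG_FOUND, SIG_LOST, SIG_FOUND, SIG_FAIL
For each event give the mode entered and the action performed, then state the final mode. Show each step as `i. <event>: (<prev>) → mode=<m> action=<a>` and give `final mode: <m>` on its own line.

final mode: Dock

1. SIG_FOUND: (Manipulate) → mode=Hold action=lamp_flash
2. SIG_LOST: (Hold) → mode=Manipulate action=arm_extend
3. SIG_FOUND: (Manipulate) → mode=Hold action=lamp_flash
4. SIG_FAIL: (Hold) → mode=Dock action=arm_retract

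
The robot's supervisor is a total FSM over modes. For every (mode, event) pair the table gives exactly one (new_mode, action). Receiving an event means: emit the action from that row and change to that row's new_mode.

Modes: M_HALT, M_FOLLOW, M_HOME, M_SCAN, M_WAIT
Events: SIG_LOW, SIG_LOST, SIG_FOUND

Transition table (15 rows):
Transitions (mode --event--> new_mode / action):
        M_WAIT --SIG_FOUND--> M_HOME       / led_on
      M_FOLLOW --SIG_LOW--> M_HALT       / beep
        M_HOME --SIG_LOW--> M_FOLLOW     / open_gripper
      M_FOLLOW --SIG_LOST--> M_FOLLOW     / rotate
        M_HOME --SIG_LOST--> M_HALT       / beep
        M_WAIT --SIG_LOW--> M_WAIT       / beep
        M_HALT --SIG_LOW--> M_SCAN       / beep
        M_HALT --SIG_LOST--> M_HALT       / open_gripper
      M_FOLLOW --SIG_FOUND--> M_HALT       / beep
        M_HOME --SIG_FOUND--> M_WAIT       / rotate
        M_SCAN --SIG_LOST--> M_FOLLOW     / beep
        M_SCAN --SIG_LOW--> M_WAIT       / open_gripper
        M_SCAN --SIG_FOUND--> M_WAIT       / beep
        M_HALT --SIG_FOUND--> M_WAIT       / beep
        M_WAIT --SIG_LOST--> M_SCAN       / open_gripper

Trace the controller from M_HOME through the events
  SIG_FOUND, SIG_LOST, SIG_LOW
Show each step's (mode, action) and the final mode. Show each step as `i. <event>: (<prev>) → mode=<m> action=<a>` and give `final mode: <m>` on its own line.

final mode: M_WAIT

1. SIG_FOUND: (M_HOME) → mode=M_WAIT action=rotate
2. SIG_LOST: (M_WAIT) → mode=M_SCAN action=open_gripper
3. SIG_LOW: (M_SCAN) → mode=M_WAIT action=open_gripper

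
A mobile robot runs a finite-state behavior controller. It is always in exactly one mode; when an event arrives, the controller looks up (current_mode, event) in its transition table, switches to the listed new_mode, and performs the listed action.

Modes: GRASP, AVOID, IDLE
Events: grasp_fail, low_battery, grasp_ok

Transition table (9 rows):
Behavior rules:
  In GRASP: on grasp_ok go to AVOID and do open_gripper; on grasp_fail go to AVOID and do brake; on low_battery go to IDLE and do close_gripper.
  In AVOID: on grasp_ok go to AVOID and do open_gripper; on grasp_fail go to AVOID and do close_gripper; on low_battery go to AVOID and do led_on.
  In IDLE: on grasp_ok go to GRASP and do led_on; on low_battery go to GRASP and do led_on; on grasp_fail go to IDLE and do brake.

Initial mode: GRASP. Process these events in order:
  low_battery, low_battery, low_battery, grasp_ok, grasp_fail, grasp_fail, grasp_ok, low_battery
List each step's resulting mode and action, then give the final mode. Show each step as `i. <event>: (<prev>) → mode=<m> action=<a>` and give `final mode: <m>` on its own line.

final mode: AVOID

1. low_battery: (GRASP) → mode=IDLE action=close_gripper
2. low_battery: (IDLE) → mode=GRASP action=led_on
3. low_battery: (GRASP) → mode=IDLE action=close_gripper
4. grasp_ok: (IDLE) → mode=GRASP action=led_on
5. grasp_fail: (GRASP) → mode=AVOID action=brake
6. grasp_fail: (AVOID) → mode=AVOID action=close_gripper
7. grasp_ok: (AVOID) → mode=AVOID action=open_gripper
8. low_battery: (AVOID) → mode=AVOID action=led_on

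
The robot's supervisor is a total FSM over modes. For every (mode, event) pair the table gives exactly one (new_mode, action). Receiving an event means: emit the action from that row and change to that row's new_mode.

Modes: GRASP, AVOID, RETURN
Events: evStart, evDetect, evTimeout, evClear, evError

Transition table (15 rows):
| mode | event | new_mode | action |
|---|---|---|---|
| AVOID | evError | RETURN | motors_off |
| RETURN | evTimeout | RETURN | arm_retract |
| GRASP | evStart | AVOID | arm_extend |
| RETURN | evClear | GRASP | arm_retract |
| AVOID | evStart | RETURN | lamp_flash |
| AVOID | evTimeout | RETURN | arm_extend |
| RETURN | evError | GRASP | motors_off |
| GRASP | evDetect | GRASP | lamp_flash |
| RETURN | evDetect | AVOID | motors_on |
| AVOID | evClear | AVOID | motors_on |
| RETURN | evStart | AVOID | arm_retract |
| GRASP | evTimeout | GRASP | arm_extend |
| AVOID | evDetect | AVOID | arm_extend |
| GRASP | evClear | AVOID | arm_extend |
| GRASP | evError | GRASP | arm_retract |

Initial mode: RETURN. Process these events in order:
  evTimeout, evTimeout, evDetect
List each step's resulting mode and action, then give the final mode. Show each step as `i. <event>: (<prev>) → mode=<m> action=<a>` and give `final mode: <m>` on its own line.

1. evTimeout: (RETURN) → mode=RETURN action=arm_retract
2. evTimeout: (RETURN) → mode=RETURN action=arm_retract
3. evDetect: (RETURN) → mode=AVOID action=motors_on

final mode: AVOID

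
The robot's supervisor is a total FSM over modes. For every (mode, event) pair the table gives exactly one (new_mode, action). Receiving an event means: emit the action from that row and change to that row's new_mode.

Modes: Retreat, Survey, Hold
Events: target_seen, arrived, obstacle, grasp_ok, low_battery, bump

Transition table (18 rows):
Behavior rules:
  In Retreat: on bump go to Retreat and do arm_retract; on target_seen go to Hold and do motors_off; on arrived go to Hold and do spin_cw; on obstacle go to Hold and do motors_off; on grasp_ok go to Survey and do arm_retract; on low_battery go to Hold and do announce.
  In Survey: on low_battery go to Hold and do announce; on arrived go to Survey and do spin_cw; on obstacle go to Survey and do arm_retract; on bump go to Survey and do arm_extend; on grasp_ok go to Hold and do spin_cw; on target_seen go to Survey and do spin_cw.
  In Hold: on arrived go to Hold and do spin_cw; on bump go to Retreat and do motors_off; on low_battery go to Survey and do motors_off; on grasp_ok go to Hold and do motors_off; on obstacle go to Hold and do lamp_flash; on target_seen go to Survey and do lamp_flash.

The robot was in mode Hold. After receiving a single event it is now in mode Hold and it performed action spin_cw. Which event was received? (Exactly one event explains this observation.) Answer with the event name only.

try target_seen: (Hold, target_seen) → (Survey, lamp_flash)
try arrived: (Hold, arrived) → (Hold, spin_cw)  ← matches
try obstacle: (Hold, obstacle) → (Hold, lamp_flash)
try grasp_ok: (Hold, grasp_ok) → (Hold, motors_off)
try low_battery: (Hold, low_battery) → (Survey, motors_off)
try bump: (Hold, bump) → (Retreat, motors_off)

arrived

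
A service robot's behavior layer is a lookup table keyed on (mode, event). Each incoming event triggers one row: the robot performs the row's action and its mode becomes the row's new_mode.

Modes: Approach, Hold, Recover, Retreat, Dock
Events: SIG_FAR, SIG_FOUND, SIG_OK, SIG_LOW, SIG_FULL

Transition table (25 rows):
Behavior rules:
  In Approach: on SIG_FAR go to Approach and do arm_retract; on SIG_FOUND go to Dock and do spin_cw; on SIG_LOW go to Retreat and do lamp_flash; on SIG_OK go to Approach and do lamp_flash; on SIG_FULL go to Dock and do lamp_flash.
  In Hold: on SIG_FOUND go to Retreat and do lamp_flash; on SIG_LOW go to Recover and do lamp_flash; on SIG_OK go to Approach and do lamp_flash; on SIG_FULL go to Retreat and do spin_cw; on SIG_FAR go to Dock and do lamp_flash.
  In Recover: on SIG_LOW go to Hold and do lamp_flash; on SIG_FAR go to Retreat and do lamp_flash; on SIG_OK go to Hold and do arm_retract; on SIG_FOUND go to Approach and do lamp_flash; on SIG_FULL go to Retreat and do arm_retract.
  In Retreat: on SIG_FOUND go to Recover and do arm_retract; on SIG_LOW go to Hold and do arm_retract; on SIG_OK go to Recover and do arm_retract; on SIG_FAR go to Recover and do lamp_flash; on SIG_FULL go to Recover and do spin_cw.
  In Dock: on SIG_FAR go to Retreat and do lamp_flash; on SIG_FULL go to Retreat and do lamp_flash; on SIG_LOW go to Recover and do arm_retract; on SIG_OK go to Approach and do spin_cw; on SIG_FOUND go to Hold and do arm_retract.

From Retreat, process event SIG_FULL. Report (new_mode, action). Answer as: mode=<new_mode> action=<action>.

mode=Recover action=spin_cw

current mode = Retreat; filter table to that mode:
  (Retreat, SIG_FOUND) → (Recover, arm_retract)
  (Retreat, SIG_LOW) → (Hold, arm_retract)
  (Retreat, SIG_OK) → (Recover, arm_retract)
  (Retreat, SIG_FAR) → (Recover, lamp_flash)
  (Retreat, SIG_FULL) → (Recover, spin_cw)  ← event matches
event = SIG_FULL selects (Recover, spin_cw)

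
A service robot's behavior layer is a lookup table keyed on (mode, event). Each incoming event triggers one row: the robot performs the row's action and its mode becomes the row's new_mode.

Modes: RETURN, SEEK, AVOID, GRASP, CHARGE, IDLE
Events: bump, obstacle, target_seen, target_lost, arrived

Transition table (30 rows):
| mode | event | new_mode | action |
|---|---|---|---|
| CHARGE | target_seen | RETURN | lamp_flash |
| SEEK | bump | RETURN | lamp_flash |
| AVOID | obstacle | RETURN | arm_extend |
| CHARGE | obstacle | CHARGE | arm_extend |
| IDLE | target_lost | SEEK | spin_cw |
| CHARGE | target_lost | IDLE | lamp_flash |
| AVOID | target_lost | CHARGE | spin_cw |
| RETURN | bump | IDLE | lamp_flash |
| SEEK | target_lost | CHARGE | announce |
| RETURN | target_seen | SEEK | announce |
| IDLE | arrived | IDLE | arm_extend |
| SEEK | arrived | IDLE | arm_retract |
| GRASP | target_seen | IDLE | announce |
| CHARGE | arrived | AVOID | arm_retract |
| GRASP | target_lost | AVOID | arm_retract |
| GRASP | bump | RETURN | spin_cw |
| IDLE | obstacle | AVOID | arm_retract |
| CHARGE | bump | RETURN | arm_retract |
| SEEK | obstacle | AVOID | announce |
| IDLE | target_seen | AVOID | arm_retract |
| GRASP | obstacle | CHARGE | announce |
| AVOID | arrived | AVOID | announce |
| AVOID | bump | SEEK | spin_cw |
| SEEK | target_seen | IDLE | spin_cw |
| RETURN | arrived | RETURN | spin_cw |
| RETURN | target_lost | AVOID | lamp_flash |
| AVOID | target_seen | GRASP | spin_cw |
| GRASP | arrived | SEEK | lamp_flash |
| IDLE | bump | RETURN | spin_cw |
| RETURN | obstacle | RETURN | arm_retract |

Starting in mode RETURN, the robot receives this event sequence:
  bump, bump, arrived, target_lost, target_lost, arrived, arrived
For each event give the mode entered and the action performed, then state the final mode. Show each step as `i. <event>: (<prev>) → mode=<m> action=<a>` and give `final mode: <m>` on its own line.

1. bump: (RETURN) → mode=IDLE action=lamp_flash
2. bump: (IDLE) → mode=RETURN action=spin_cw
3. arrived: (RETURN) → mode=RETURN action=spin_cw
4. target_lost: (RETURN) → mode=AVOID action=lamp_flash
5. target_lost: (AVOID) → mode=CHARGE action=spin_cw
6. arrived: (CHARGE) → mode=AVOID action=arm_retract
7. arrived: (AVOID) → mode=AVOID action=announce

final mode: AVOID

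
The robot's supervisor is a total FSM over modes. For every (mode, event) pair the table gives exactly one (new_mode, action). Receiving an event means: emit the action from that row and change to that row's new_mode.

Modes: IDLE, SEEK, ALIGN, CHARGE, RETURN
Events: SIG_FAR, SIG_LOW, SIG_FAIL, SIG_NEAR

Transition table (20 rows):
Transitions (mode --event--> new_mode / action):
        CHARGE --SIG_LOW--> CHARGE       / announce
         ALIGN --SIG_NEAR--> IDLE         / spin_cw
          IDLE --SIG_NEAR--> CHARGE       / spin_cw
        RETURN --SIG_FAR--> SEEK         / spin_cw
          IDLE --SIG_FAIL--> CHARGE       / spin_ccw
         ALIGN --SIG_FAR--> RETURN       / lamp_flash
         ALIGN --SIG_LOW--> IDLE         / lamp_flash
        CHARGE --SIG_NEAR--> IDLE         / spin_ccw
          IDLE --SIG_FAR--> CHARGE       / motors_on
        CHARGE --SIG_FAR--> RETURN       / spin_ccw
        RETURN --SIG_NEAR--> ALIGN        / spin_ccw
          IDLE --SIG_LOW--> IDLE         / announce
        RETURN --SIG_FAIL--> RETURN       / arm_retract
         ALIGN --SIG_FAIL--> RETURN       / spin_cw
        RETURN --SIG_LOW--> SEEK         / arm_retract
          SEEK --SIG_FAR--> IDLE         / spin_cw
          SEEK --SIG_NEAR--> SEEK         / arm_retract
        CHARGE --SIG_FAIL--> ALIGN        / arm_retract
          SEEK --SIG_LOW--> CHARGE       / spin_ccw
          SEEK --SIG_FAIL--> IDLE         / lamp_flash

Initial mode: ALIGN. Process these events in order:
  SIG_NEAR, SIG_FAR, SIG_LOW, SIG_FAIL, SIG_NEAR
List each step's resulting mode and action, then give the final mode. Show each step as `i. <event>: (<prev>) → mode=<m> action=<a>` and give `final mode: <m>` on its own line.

final mode: IDLE

1. SIG_NEAR: (ALIGN) → mode=IDLE action=spin_cw
2. SIG_FAR: (IDLE) → mode=CHARGE action=motors_on
3. SIG_LOW: (CHARGE) → mode=CHARGE action=announce
4. SIG_FAIL: (CHARGE) → mode=ALIGN action=arm_retract
5. SIG_NEAR: (ALIGN) → mode=IDLE action=spin_cw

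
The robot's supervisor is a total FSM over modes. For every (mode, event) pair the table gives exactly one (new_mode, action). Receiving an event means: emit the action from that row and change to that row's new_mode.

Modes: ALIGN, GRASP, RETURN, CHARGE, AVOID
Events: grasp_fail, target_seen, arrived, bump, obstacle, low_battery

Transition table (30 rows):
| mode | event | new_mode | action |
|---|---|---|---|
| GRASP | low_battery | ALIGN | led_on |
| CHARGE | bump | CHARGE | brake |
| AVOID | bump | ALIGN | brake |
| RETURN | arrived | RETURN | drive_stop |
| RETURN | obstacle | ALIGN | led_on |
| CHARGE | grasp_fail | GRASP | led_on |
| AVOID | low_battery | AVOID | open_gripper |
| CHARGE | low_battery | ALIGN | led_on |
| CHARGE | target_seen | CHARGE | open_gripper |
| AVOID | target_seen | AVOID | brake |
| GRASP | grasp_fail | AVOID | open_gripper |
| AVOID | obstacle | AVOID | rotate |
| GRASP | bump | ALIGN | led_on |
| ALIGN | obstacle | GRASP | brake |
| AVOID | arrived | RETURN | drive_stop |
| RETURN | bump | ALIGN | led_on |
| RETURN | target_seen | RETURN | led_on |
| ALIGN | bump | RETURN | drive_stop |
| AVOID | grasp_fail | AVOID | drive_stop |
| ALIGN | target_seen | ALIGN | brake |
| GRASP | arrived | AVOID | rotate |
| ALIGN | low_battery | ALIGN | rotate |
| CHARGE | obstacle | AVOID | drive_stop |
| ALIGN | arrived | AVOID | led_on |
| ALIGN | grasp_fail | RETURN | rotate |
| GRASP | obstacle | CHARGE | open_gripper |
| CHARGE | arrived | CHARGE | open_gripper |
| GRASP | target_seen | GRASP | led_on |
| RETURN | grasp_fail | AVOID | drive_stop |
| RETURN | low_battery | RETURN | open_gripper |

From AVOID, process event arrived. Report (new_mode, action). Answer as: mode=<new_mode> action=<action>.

current mode = AVOID; filter table to that mode:
  (AVOID, bump) → (ALIGN, brake)
  (AVOID, low_battery) → (AVOID, open_gripper)
  (AVOID, target_seen) → (AVOID, brake)
  (AVOID, obstacle) → (AVOID, rotate)
  (AVOID, arrived) → (RETURN, drive_stop)  ← event matches
  (AVOID, grasp_fail) → (AVOID, drive_stop)
event = arrived selects (RETURN, drive_stop)

mode=RETURN action=drive_stop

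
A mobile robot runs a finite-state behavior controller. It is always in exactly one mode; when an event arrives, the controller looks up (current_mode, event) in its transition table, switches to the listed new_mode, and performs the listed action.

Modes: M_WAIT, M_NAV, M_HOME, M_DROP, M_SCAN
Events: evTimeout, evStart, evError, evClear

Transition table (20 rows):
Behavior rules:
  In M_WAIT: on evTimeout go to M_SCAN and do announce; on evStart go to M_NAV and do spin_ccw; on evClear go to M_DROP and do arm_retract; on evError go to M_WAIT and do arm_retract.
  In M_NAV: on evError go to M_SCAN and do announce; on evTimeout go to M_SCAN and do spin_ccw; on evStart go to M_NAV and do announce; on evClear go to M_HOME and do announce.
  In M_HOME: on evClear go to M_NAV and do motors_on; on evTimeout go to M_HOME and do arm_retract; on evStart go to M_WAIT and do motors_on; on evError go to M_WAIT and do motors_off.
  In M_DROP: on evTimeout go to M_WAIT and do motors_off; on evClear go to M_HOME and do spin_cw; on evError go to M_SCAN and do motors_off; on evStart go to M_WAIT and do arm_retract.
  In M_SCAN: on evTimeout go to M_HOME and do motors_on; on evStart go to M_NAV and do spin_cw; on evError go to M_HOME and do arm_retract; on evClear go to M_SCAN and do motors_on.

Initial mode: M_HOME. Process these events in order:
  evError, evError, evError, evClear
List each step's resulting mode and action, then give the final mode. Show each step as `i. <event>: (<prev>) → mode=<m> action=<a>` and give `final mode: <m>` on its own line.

1. evError: (M_HOME) → mode=M_WAIT action=motors_off
2. evError: (M_WAIT) → mode=M_WAIT action=arm_retract
3. evError: (M_WAIT) → mode=M_WAIT action=arm_retract
4. evClear: (M_WAIT) → mode=M_DROP action=arm_retract

final mode: M_DROP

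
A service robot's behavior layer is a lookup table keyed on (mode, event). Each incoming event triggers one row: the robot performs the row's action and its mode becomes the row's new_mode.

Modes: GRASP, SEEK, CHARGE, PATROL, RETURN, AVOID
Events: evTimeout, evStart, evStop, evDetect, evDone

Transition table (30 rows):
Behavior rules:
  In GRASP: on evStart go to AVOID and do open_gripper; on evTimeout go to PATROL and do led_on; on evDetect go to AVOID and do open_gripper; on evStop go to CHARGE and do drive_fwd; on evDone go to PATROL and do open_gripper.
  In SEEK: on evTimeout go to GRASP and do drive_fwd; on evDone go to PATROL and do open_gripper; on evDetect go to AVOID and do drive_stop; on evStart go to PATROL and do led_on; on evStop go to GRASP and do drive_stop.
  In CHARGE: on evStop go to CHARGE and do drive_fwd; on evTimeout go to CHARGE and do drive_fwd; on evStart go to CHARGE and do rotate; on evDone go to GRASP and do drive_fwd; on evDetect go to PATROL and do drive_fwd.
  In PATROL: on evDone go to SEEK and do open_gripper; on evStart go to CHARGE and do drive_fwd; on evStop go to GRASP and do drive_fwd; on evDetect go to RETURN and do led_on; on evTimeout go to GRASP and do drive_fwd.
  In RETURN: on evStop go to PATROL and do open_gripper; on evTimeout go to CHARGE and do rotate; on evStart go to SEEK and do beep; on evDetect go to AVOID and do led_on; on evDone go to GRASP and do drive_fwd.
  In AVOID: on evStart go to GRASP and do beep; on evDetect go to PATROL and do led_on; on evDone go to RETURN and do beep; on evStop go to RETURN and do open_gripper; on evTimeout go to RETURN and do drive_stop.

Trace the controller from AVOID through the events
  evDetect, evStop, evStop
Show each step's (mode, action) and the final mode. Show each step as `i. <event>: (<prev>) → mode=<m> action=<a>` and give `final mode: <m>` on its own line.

final mode: CHARGE

1. evDetect: (AVOID) → mode=PATROL action=led_on
2. evStop: (PATROL) → mode=GRASP action=drive_fwd
3. evStop: (GRASP) → mode=CHARGE action=drive_fwd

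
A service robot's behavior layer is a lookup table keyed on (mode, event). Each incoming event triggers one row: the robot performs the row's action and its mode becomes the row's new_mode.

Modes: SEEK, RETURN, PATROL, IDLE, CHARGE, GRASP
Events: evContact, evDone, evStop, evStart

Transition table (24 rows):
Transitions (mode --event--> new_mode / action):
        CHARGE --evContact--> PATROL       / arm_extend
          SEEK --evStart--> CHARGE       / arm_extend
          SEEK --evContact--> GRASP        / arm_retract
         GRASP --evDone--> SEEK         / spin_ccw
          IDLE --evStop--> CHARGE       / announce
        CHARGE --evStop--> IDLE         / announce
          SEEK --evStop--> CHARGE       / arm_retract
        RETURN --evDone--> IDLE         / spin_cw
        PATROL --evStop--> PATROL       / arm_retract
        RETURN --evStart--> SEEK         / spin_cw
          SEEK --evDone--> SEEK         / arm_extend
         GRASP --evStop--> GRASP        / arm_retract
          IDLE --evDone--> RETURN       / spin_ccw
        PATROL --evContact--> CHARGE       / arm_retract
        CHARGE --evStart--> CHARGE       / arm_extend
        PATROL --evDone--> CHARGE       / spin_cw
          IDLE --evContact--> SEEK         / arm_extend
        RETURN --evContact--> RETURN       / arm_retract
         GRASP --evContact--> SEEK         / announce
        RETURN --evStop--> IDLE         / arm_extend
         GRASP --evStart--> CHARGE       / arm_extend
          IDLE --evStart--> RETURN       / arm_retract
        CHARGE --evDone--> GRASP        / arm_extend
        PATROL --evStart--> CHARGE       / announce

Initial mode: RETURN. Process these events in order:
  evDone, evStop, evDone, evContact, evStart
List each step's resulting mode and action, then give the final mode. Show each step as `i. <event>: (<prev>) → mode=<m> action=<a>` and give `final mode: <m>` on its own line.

final mode: CHARGE

1. evDone: (RETURN) → mode=IDLE action=spin_cw
2. evStop: (IDLE) → mode=CHARGE action=announce
3. evDone: (CHARGE) → mode=GRASP action=arm_extend
4. evContact: (GRASP) → mode=SEEK action=announce
5. evStart: (SEEK) → mode=CHARGE action=arm_extend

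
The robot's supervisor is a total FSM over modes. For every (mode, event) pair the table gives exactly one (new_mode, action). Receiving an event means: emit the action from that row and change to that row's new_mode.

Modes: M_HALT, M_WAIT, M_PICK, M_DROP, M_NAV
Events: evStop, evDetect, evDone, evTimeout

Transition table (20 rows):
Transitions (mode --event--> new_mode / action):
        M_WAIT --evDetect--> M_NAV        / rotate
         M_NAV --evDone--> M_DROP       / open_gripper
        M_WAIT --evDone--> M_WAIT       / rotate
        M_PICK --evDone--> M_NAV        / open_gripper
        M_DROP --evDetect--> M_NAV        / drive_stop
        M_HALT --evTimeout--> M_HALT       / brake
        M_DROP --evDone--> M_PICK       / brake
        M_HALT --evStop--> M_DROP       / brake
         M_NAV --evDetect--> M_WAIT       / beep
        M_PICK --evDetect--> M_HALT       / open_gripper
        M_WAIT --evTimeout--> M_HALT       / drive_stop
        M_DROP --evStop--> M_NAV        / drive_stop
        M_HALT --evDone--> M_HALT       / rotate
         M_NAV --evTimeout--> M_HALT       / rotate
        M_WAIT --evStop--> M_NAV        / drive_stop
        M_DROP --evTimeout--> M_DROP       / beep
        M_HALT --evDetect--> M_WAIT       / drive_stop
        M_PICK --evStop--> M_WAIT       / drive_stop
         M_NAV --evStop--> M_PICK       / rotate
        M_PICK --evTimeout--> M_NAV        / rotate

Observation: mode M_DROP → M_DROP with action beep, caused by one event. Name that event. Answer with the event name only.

evTimeout

try evStop: (M_DROP, evStop) → (M_NAV, drive_stop)
try evDetect: (M_DROP, evDetect) → (M_NAV, drive_stop)
try evDone: (M_DROP, evDone) → (M_PICK, brake)
try evTimeout: (M_DROP, evTimeout) → (M_DROP, beep)  ← matches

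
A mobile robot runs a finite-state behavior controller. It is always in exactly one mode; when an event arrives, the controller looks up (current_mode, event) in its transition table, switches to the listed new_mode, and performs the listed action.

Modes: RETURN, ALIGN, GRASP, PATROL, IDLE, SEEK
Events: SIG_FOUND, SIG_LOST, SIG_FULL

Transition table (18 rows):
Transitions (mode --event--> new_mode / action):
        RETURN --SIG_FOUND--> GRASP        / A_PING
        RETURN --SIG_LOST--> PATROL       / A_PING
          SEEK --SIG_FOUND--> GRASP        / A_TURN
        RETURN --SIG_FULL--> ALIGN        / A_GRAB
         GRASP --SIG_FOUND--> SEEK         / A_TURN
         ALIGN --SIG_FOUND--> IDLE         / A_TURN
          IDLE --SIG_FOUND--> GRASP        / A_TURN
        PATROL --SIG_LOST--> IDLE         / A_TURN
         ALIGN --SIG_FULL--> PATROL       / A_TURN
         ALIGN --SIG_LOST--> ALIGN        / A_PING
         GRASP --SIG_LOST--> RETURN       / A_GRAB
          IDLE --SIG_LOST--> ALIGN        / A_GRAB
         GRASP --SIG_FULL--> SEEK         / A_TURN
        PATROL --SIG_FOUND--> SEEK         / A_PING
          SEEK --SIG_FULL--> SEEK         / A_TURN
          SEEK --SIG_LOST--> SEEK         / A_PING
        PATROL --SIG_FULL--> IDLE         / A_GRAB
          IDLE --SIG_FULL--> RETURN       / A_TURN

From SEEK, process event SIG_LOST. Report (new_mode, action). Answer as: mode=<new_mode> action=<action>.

current mode = SEEK; filter table to that mode:
  (SEEK, SIG_FOUND) → (GRASP, A_TURN)
  (SEEK, SIG_FULL) → (SEEK, A_TURN)
  (SEEK, SIG_LOST) → (SEEK, A_PING)  ← event matches
event = SIG_LOST selects (SEEK, A_PING)

mode=SEEK action=A_PING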